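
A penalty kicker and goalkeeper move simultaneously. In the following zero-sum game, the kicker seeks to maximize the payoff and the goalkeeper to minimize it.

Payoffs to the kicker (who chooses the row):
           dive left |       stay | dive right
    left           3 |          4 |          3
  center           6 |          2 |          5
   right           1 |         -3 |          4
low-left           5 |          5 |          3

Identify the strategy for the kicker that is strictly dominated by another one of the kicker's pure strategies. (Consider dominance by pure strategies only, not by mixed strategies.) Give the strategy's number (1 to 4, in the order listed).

Compare right with center: 6 > 1, 2 > -3, 5 > 4.
So center strictly dominates right for the kicker; right is strictly dominated.

3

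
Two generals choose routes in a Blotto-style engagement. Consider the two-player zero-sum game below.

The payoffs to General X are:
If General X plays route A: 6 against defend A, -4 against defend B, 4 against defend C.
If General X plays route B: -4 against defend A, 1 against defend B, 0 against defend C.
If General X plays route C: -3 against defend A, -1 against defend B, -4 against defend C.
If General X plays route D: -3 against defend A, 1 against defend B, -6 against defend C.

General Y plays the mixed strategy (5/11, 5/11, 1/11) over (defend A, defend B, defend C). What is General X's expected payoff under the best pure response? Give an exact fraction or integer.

14/11

route A: (6)·(5/11) + (-4)·(5/11) + (4)·(1/11) = 14/11.
route B: (-4)·(5/11) + (1)·(5/11) + (0)·(1/11) = -15/11.
route C: (-3)·(5/11) + (-1)·(5/11) + (-4)·(1/11) = -24/11.
route D: (-3)·(5/11) + (1)·(5/11) + (-6)·(1/11) = -16/11.
The best pure response is route A with expected payoff 14/11.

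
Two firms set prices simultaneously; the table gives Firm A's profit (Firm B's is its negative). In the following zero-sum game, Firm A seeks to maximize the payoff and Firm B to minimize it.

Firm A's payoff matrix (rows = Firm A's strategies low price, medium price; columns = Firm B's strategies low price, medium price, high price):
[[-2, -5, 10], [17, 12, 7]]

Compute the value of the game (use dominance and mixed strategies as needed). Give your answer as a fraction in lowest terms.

Column low price is strictly dominated by medium price for Firm B (it gives Firm A more in every row).
The remaining 2×2 game on (low price, medium price) × (medium price, high price) has no saddle point. Let Firm A play low price with probability p; indifference gives −5p + 12(1−p) = 10p + 7(1−p), so p = 1/4.
Similarly Firm B's optimal q on medium price is 3/20, and the value is -5·(3/20) + (10)·(17/20) = 31/4.

31/4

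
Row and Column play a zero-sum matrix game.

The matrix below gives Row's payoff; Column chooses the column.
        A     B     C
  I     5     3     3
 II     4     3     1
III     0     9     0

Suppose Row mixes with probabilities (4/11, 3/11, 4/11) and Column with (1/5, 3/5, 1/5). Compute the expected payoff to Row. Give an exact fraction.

218/55

Against (1/5, 3/5, 1/5), each row's expected payoff is I: 17/5; II: 14/5; III: 27/5.
Taking the (4/11, 3/11, 4/11)-weighted average: (4/11)·(17/5) + (3/11)·(14/5) + (4/11)·(27/5) = 218/55.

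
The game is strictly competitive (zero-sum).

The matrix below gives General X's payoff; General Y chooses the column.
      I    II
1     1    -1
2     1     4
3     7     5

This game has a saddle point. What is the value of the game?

5

Row minima: -1, 1, 5 → General X's maximin is 5.
Column maxima: 7, 5 → General Y's minimax is 5.
They coincide at (3, II), so the value is 5.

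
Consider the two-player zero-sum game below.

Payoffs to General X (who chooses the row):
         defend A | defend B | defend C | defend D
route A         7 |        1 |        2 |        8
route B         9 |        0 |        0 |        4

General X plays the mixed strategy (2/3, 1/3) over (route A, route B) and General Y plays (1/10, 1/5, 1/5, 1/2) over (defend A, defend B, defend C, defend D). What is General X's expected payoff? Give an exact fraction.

Against (1/10, 1/5, 1/5, 1/2), each row's expected payoff is route A: 53/10; route B: 29/10.
Taking the (2/3, 1/3)-weighted average: (2/3)·(53/10) + (1/3)·(29/10) = 9/2.

9/2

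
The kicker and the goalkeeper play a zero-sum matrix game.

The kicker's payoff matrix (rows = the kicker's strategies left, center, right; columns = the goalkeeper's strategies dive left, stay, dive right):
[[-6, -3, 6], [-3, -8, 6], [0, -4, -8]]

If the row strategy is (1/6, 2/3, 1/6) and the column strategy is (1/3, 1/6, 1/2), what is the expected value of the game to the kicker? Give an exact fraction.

-1/4

Against (1/3, 1/6, 1/2), each row's expected payoff is left: 1/2; center: 2/3; right: -14/3.
Taking the (1/6, 2/3, 1/6)-weighted average: (1/6)·(1/2) + (2/3)·(2/3) + (1/6)·(-14/3) = -1/4.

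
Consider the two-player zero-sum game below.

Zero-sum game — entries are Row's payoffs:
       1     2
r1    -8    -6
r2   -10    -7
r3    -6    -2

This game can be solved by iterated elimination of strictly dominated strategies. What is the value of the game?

-6

Column 2 is strictly dominated by 1 for Column (-8<-6, -10<-7, -6<-2); eliminate 2.
Row r1 is strictly dominated by row r3 (-6>-8); eliminate r1.
Row r2 is strictly dominated by row r3 (-6>-10); eliminate r2.
Only (r3, 1) remains, with payoff -6.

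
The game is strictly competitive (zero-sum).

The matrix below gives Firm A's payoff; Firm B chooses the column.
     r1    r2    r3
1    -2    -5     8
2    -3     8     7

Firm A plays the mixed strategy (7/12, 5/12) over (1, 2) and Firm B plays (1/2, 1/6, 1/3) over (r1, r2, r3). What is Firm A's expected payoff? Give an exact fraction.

Against (1/2, 1/6, 1/3), each row's expected payoff is 1: 5/6; 2: 13/6.
Taking the (7/12, 5/12)-weighted average: (7/12)·(5/6) + (5/12)·(13/6) = 25/18.

25/18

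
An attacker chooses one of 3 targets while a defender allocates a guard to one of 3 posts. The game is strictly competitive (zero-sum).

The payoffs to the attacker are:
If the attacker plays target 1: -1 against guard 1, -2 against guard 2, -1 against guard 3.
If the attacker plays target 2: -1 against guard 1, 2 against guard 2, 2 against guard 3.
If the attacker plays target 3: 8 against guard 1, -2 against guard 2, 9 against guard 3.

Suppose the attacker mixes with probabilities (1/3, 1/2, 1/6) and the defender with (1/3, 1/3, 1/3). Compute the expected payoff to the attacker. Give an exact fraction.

8/9

Against (1/3, 1/3, 1/3), each row's expected payoff is target 1: -4/3; target 2: 1; target 3: 5.
Taking the (1/3, 1/2, 1/6)-weighted average: (1/3)·(-4/3) + (1/2)·(1) + (1/6)·(5) = 8/9.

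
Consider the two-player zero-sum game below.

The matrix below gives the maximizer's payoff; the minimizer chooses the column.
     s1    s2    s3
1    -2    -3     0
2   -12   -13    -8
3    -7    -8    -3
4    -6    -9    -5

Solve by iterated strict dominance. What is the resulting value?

-3

Row 3 is strictly dominated by row 1 (-2>-7, -3>-8, 0>-3); eliminate 3.
Row 4 is strictly dominated by row 1 (-2>-6, -3>-9, 0>-5); eliminate 4.
Row 2 is strictly dominated by row 1 (-2>-12, -3>-13, 0>-8); eliminate 2.
Column s3 is strictly dominated by s1 for the minimizer (-2<0); eliminate s3.
Column s1 is strictly dominated by s2 for the minimizer (-3<-2); eliminate s1.
Only (1, s2) remains, with payoff -3.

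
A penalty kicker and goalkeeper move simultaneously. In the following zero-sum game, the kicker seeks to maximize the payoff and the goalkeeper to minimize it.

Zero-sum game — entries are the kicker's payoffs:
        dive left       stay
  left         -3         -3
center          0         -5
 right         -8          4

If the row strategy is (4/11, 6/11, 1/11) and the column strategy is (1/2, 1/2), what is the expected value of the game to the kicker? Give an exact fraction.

-29/11

Against (1/2, 1/2), each row's expected payoff is left: -3; center: -5/2; right: -2.
Taking the (4/11, 6/11, 1/11)-weighted average: (4/11)·(-3) + (6/11)·(-5/2) + (1/11)·(-2) = -29/11.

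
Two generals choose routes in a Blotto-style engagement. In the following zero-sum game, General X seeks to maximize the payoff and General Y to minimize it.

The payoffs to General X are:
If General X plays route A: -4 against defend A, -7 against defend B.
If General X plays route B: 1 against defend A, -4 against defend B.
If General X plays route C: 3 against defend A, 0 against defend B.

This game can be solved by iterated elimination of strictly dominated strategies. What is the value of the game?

0

Column defend A is strictly dominated by defend B for General Y (-7<-4, -4<1, 0<3); eliminate defend A.
Row route A is strictly dominated by row route B (-4>-7); eliminate route A.
Row route B is strictly dominated by row route C (0>-4); eliminate route B.
Only (route C, defend B) remains, with payoff 0.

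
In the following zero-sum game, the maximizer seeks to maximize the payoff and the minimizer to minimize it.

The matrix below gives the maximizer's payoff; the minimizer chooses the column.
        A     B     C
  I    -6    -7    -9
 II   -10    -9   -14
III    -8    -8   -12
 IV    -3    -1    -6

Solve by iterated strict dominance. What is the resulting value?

Column A is strictly dominated by C for the minimizer (-9<-6, -14<-10, -12<-8, -6<-3); eliminate A.
Column B is strictly dominated by C for the minimizer (-9<-7, -14<-9, -12<-8, -6<-1); eliminate B.
Row II is strictly dominated by row I (-9>-14); eliminate II.
Row I is strictly dominated by row IV (-6>-9); eliminate I.
Row III is strictly dominated by row IV (-6>-12); eliminate III.
Only (IV, C) remains, with payoff -6.

-6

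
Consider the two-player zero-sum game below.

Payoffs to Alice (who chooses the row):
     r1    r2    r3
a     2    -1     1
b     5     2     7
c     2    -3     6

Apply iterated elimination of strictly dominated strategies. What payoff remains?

Row a is strictly dominated by row b (5>2, 2>-1, 7>1); eliminate a.
Row c is strictly dominated by row b (5>2, 2>-3, 7>6); eliminate c.
Column r3 is strictly dominated by r1 for Bob (5<7); eliminate r3.
Column r1 is strictly dominated by r2 for Bob (2<5); eliminate r1.
Only (b, r2) remains, with payoff 2.

2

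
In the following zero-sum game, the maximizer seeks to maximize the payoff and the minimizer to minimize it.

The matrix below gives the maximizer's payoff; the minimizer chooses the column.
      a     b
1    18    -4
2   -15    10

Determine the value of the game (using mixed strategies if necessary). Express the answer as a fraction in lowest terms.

Row minima are -4 and -15, so the maximizer's maximin is -4; column maxima are 18 and 10, so the minimizer's minimax is 10. These differ, so the equilibrium is in mixed strategies.
Let the maximizer play 1 with probability p. The minimizer is indifferent when 18p − 15(1−p) = −4p + 10(1−p), giving p = 25/47.
Let the minimizer play a with probability q. The maximizer is indifferent when 18q − 4(1−q) = −15q + 10(1−q), giving q = 14/47.
The value is 18·(14/47) + (-4)·(33/47) = 120/47.

120/47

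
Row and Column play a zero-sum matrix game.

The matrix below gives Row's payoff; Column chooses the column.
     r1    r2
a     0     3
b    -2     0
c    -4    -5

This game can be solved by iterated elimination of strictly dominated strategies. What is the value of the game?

Row b is strictly dominated by row a (0>-2, 3>0); eliminate b.
Row c is strictly dominated by row a (0>-4, 3>-5); eliminate c.
Column r2 is strictly dominated by r1 for Column (0<3); eliminate r2.
Only (a, r1) remains, with payoff 0.

0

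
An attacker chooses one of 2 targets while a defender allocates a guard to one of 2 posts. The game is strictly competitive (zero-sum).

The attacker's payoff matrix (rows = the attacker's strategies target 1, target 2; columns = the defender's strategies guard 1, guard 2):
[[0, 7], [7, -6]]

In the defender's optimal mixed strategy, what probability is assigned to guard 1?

13/20

Row minima are 0 and -6, so the attacker's maximin is 0; column maxima are 7 and 7, so the defender's minimax is 7. These differ, so the equilibrium is in mixed strategies.
Let the defender play guard 1 with probability q. The attacker is indifferent when 7(1−q) = 7q − 6(1−q), giving q = 13/20.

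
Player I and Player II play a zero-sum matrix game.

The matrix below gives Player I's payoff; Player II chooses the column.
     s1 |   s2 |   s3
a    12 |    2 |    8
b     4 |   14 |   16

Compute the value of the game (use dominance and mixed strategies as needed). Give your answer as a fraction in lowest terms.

Column s3 is strictly dominated by s2 for Player II (it gives Player I more in every row).
The remaining 2×2 game on (a, b) × (s1, s2) has no saddle point. Let Player I play a with probability p; indifference gives 12p + 4(1−p) = 2p + 14(1−p), so p = 1/2.
Similarly Player II's optimal q on s1 is 3/5, and the value is 12·(3/5) + (2)·(2/5) = 8.

8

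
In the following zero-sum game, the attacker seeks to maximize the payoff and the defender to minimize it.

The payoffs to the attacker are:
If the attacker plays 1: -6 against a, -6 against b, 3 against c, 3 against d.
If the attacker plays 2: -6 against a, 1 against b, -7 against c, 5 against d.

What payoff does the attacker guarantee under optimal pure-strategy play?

-6

Row minima: -6, -7 → the attacker's maximin is -6.
Column maxima: -6, 1, 3, 5 → the defender's minimax is -6.
They coincide at (1, a), so the value is -6.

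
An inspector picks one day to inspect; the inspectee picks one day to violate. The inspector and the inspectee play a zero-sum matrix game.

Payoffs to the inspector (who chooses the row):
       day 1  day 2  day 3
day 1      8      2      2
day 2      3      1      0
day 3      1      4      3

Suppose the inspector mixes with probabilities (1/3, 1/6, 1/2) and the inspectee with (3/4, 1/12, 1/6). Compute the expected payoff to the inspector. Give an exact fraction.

241/72

Against (3/4, 1/12, 1/6), each row's expected payoff is day 1: 13/2; day 2: 7/3; day 3: 19/12.
Taking the (1/3, 1/6, 1/2)-weighted average: (1/3)·(13/2) + (1/6)·(7/3) + (1/2)·(19/12) = 241/72.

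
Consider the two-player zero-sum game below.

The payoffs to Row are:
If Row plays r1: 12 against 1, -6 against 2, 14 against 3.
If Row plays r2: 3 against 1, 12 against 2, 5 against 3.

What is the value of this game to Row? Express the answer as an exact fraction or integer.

Column 3 is strictly dominated by 1 for Column (it gives Row more in every row).
The remaining 2×2 game on (r1, r2) × (1, 2) has no saddle point. Let Row play r1 with probability p; indifference gives 12p + 3(1−p) = −6p + 12(1−p), so p = 1/3.
Similarly Column's optimal q on 1 is 2/3, and the value is 12·(2/3) + (-6)·(1/3) = 6.

6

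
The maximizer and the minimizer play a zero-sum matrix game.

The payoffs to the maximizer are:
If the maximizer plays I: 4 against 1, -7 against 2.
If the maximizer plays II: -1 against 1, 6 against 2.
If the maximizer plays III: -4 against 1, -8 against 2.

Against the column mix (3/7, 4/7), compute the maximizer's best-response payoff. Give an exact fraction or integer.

I: (4)·(3/7) + (-7)·(4/7) = -16/7.
II: (-1)·(3/7) + (6)·(4/7) = 3.
III: (-4)·(3/7) + (-8)·(4/7) = -44/7.
The best pure response is II with expected payoff 3.

3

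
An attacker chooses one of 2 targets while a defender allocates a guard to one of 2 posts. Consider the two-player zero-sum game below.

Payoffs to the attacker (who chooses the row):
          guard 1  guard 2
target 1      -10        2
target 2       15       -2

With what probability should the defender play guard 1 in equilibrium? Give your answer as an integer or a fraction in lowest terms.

Row minima are -10 and -2, so the attacker's maximin is -2; column maxima are 15 and 2, so the defender's minimax is 2. These differ, so the equilibrium is in mixed strategies.
Let the defender play guard 1 with probability q. The attacker is indifferent when −10q + 2(1−q) = 15q − 2(1−q), giving q = 4/29.

4/29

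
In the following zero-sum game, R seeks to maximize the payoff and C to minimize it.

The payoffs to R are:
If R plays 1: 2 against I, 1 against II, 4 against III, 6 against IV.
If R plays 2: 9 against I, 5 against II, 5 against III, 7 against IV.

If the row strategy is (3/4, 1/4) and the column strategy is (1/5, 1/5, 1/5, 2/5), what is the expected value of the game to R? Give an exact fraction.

Against (1/5, 1/5, 1/5, 2/5), each row's expected payoff is 1: 19/5; 2: 33/5.
Taking the (3/4, 1/4)-weighted average: (3/4)·(19/5) + (1/4)·(33/5) = 9/2.

9/2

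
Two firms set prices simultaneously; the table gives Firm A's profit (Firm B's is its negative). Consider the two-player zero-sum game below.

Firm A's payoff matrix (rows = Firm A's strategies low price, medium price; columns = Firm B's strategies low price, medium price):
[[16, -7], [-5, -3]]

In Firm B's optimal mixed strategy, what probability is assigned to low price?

4/25

Row minima are -7 and -5, so Firm A's maximin is -5; column maxima are 16 and -3, so Firm B's minimax is -3. These differ, so the equilibrium is in mixed strategies.
Let Firm B play low price with probability q. Firm A is indifferent when 16q − 7(1−q) = −5q − 3(1−q), giving q = 4/25.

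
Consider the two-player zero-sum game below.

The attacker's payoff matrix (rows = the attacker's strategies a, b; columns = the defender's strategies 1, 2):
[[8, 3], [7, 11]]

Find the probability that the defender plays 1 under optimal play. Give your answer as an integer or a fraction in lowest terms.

Row minima are 3 and 7, so the attacker's maximin is 7; column maxima are 8 and 11, so the defender's minimax is 8. These differ, so the equilibrium is in mixed strategies.
Let the defender play 1 with probability q. The attacker is indifferent when 8q + 3(1−q) = 7q + 11(1−q), giving q = 8/9.

8/9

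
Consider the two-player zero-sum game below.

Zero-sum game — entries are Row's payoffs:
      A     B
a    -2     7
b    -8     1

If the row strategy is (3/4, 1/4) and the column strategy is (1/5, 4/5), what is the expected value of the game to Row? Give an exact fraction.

Against (1/5, 4/5), each row's expected payoff is a: 26/5; b: -4/5.
Taking the (3/4, 1/4)-weighted average: (3/4)·(26/5) + (1/4)·(-4/5) = 37/10.

37/10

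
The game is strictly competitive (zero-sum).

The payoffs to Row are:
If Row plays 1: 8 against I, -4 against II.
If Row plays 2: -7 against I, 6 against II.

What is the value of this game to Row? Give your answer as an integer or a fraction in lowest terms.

Row minima are -4 and -7, so Row's maximin is -4; column maxima are 8 and 6, so Column's minimax is 6. These differ, so the equilibrium is in mixed strategies.
Let Row play 1 with probability p. Column is indifferent when 8p − 7(1−p) = −4p + 6(1−p), giving p = 13/25.
Let Column play I with probability q. Row is indifferent when 8q − 4(1−q) = −7q + 6(1−q), giving q = 2/5.
The value is 8·(2/5) + (-4)·(3/5) = 4/5.

4/5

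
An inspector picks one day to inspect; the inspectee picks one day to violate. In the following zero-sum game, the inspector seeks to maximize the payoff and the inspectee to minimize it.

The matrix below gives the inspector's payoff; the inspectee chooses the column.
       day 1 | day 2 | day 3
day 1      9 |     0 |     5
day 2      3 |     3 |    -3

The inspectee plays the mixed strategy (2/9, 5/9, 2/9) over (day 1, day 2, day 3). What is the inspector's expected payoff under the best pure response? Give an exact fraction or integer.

day 1: (9)·(2/9) + (0)·(5/9) + (5)·(2/9) = 28/9.
day 2: (3)·(2/9) + (3)·(5/9) + (-3)·(2/9) = 5/3.
The best pure response is day 1 with expected payoff 28/9.

28/9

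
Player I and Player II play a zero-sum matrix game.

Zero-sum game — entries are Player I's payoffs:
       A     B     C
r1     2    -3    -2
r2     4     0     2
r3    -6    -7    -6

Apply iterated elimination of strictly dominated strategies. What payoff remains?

0

Row r3 is strictly dominated by row r1 (2>-6, -3>-7, -2>-6); eliminate r3.
Column C is strictly dominated by B for Player II (-3<-2, 0<2); eliminate C.
Column A is strictly dominated by B for Player II (-3<2, 0<4); eliminate A.
Row r1 is strictly dominated by row r2 (0>-3); eliminate r1.
Only (r2, B) remains, with payoff 0.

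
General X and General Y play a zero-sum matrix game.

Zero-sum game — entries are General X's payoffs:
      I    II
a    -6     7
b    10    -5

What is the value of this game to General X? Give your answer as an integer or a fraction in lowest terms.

Row minima are -6 and -5, so General X's maximin is -5; column maxima are 10 and 7, so General Y's minimax is 7. These differ, so the equilibrium is in mixed strategies.
Let General X play a with probability p. General Y is indifferent when −6p + 10(1−p) = 7p − 5(1−p), giving p = 15/28.
Let General Y play I with probability q. General X is indifferent when −6q + 7(1−q) = 10q − 5(1−q), giving q = 3/7.
The value is -6·(3/7) + (7)·(4/7) = 10/7.

10/7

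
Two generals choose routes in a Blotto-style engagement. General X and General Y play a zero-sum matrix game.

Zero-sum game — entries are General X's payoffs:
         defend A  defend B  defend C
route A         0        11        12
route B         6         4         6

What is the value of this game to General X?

66/13

Column defend C is strictly dominated by defend B for General Y (it gives General X more in every row).
The remaining 2×2 game on (route A, route B) × (defend A, defend B) has no saddle point. Let General X play route A with probability p; indifference gives 6(1−p) = 11p + 4(1−p), so p = 2/13.
Similarly General Y's optimal q on defend A is 7/13, and the value is 0·(7/13) + (11)·(6/13) = 66/13.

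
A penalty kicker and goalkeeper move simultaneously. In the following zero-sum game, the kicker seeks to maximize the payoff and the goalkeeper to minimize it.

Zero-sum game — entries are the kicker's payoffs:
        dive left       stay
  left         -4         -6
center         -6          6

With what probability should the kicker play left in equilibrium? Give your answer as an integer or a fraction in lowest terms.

Row minima are -6 and -6, so the kicker's maximin is -6; column maxima are -4 and 6, so the goalkeeper's minimax is -4. These differ, so the equilibrium is in mixed strategies.
Let the kicker play left with probability p. The goalkeeper is indifferent when −4p − 6(1−p) = −6p + 6(1−p), giving p = 6/7.

6/7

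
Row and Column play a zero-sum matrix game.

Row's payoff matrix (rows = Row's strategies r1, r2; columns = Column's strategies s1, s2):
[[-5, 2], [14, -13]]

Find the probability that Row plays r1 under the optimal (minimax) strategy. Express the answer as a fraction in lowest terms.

27/34

Row minima are -5 and -13, so Row's maximin is -5; column maxima are 14 and 2, so Column's minimax is 2. These differ, so the equilibrium is in mixed strategies.
Let Row play r1 with probability p. Column is indifferent when −5p + 14(1−p) = 2p − 13(1−p), giving p = 27/34.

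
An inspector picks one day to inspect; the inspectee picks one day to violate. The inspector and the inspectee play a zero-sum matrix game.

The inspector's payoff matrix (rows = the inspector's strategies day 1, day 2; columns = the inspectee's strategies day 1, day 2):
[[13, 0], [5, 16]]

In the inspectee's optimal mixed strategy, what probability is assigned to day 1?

2/3

Row minima are 0 and 5, so the inspector's maximin is 5; column maxima are 13 and 16, so the inspectee's minimax is 13. These differ, so the equilibrium is in mixed strategies.
Let the inspectee play day 1 with probability q. The inspector is indifferent when 13q = 5q + 16(1−q), giving q = 2/3.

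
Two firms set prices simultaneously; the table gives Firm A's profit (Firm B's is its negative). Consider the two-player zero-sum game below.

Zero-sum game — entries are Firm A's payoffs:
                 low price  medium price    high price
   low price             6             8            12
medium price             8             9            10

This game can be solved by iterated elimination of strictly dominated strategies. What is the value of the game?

Column high price is strictly dominated by low price for Firm B (6<12, 8<10); eliminate high price.
Row low price is strictly dominated by row medium price (8>6, 9>8); eliminate low price.
Column medium price is strictly dominated by low price for Firm B (8<9); eliminate medium price.
Only (medium price, low price) remains, with payoff 8.

8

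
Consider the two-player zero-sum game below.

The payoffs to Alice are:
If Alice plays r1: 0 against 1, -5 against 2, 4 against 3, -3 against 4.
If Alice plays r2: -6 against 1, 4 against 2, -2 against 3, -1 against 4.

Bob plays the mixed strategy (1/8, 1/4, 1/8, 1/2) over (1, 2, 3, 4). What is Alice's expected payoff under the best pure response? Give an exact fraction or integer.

r1: (0)·(1/8) + (-5)·(1/4) + (4)·(1/8) + (-3)·(1/2) = -9/4.
r2: (-6)·(1/8) + (4)·(1/4) + (-2)·(1/8) + (-1)·(1/2) = -1/2.
The best pure response is r2 with expected payoff -1/2.

-1/2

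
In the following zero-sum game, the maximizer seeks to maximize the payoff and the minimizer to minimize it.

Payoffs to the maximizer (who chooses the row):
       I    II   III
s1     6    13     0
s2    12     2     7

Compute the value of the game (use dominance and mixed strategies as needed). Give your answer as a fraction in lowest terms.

Column I is strictly dominated by III for the minimizer (it gives the maximizer more in every row).
The remaining 2×2 game on (s1, s2) × (II, III) has no saddle point. Let the maximizer play s1 with probability p; indifference gives 13p + 2(1−p) = 7(1−p), so p = 5/18.
Similarly the minimizer's optimal q on II is 7/18, and the value is 13·(7/18) + (0)·(11/18) = 91/18.

91/18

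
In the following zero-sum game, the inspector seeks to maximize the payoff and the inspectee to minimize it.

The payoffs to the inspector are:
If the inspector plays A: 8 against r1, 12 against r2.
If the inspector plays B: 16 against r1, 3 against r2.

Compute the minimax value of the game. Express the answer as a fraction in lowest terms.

Row minima are 8 and 3, so the inspector's maximin is 8; column maxima are 16 and 12, so the inspectee's minimax is 12. These differ, so the equilibrium is in mixed strategies.
Let the inspector play A with probability p. The inspectee is indifferent when 8p + 16(1−p) = 12p + 3(1−p), giving p = 13/17.
Let the inspectee play r1 with probability q. The inspector is indifferent when 8q + 12(1−q) = 16q + 3(1−q), giving q = 9/17.
The value is 8·(9/17) + (12)·(8/17) = 168/17.

168/17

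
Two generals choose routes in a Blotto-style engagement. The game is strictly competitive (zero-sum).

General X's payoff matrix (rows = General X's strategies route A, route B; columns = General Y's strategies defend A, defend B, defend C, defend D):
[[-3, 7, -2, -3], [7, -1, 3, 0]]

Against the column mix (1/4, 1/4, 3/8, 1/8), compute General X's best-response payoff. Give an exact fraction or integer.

route A: (-3)·(1/4) + (7)·(1/4) + (-2)·(3/8) + (-3)·(1/8) = -1/8.
route B: (7)·(1/4) + (-1)·(1/4) + (3)·(3/8) + (0)·(1/8) = 21/8.
The best pure response is route B with expected payoff 21/8.

21/8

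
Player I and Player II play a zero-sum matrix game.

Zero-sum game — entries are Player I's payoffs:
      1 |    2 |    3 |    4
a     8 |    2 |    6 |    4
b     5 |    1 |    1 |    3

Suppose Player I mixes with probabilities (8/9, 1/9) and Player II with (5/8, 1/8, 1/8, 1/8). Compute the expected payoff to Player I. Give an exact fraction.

223/36

Against (5/8, 1/8, 1/8, 1/8), each row's expected payoff is a: 13/2; b: 15/4.
Taking the (8/9, 1/9)-weighted average: (8/9)·(13/2) + (1/9)·(15/4) = 223/36.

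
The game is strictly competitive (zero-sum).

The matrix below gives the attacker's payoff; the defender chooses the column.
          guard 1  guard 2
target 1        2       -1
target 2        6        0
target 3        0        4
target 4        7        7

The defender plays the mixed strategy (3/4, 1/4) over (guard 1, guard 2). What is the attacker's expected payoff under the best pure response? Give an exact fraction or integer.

7

target 1: (2)·(3/4) + (-1)·(1/4) = 5/4.
target 2: (6)·(3/4) + (0)·(1/4) = 9/2.
target 3: (0)·(3/4) + (4)·(1/4) = 1.
target 4: (7)·(3/4) + (7)·(1/4) = 7.
The best pure response is target 4 with expected payoff 7.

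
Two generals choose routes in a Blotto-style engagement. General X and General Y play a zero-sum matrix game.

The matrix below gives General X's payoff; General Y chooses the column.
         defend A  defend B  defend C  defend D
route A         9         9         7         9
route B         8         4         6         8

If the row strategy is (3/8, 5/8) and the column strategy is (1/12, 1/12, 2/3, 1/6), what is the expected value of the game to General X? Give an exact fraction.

41/6

Against (1/12, 1/12, 2/3, 1/6), each row's expected payoff is route A: 23/3; route B: 19/3.
Taking the (3/8, 5/8)-weighted average: (3/8)·(23/3) + (5/8)·(19/3) = 41/6.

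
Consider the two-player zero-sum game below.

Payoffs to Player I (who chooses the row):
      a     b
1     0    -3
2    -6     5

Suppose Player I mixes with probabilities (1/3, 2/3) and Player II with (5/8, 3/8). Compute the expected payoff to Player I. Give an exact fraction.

-13/8

Against (5/8, 3/8), each row's expected payoff is 1: -9/8; 2: -15/8.
Taking the (1/3, 2/3)-weighted average: (1/3)·(-9/8) + (2/3)·(-15/8) = -13/8.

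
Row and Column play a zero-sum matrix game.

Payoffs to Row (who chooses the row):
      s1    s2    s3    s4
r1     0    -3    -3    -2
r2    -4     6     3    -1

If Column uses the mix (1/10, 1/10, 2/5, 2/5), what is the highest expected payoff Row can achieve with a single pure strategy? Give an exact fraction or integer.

1

r1: (0)·(1/10) + (-3)·(1/10) + (-3)·(2/5) + (-2)·(2/5) = -23/10.
r2: (-4)·(1/10) + (6)·(1/10) + (3)·(2/5) + (-1)·(2/5) = 1.
The best pure response is r2 with expected payoff 1.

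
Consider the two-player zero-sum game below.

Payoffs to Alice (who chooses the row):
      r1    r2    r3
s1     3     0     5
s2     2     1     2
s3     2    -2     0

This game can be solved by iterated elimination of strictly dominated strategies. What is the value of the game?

Row s3 is strictly dominated by row s1 (3>2, 0>-2, 5>0); eliminate s3.
Column r3 is strictly dominated by r2 for Bob (0<5, 1<2); eliminate r3.
Column r1 is strictly dominated by r2 for Bob (0<3, 1<2); eliminate r1.
Row s1 is strictly dominated by row s2 (1>0); eliminate s1.
Only (s2, r2) remains, with payoff 1.

1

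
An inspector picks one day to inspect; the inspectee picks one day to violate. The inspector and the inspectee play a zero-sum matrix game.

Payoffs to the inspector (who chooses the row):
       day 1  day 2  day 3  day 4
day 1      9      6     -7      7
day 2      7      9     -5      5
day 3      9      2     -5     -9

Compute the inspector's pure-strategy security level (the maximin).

The worst-case payoff for each row is day 1: -7, day 2: -5, day 3: -9.
The best of these is -5.

-5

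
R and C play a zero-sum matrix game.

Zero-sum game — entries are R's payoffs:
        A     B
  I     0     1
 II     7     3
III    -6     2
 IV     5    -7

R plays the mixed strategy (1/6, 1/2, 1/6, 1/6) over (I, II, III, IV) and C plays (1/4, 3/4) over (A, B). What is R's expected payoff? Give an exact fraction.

35/24

Against (1/4, 3/4), each row's expected payoff is I: 3/4; II: 4; III: 0; IV: -4.
Taking the (1/6, 1/2, 1/6, 1/6)-weighted average: (1/6)·(3/4) + (1/2)·(4) + (1/6)·(0) + (1/6)·(-4) = 35/24.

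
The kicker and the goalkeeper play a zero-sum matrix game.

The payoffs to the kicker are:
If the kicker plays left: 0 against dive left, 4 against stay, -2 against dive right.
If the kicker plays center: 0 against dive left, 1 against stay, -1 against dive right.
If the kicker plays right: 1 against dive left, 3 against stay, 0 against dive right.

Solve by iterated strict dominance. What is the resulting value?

Row center is strictly dominated by row right (1>0, 3>1, 0>-1); eliminate center.
Column dive left is strictly dominated by dive right for the goalkeeper (-2<0, 0<1); eliminate dive left.
Column stay is strictly dominated by dive right for the goalkeeper (-2<4, 0<3); eliminate stay.
Row left is strictly dominated by row right (0>-2); eliminate left.
Only (right, dive right) remains, with payoff 0.

0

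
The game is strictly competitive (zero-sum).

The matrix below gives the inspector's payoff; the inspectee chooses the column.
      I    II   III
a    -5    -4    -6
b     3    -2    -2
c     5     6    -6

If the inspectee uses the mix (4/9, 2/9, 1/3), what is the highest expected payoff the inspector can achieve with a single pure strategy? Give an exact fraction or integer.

14/9

a: (-5)·(4/9) + (-4)·(2/9) + (-6)·(1/3) = -46/9.
b: (3)·(4/9) + (-2)·(2/9) + (-2)·(1/3) = 2/9.
c: (5)·(4/9) + (6)·(2/9) + (-6)·(1/3) = 14/9.
The best pure response is c with expected payoff 14/9.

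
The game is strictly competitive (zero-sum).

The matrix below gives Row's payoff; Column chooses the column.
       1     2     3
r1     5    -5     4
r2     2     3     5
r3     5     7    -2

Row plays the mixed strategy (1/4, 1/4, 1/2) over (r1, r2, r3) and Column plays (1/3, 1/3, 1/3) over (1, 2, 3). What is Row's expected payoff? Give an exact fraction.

17/6

Against (1/3, 1/3, 1/3), each row's expected payoff is r1: 4/3; r2: 10/3; r3: 10/3.
Taking the (1/4, 1/4, 1/2)-weighted average: (1/4)·(4/3) + (1/4)·(10/3) + (1/2)·(10/3) = 17/6.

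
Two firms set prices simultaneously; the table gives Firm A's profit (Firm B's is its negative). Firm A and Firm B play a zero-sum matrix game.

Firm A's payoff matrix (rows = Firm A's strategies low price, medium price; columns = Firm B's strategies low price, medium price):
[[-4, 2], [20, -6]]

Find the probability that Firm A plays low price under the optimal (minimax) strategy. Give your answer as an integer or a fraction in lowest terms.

13/16

Row minima are -4 and -6, so Firm A's maximin is -4; column maxima are 20 and 2, so Firm B's minimax is 2. These differ, so the equilibrium is in mixed strategies.
Let Firm A play low price with probability p. Firm B is indifferent when −4p + 20(1−p) = 2p − 6(1−p), giving p = 13/16.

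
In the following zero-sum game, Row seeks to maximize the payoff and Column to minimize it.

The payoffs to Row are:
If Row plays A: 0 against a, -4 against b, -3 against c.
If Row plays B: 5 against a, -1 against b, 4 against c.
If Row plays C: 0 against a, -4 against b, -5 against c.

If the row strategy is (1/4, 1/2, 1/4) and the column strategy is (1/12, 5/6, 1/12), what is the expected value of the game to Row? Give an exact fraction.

Against (1/12, 5/6, 1/12), each row's expected payoff is A: -43/12; B: -1/12; C: -15/4.
Taking the (1/4, 1/2, 1/4)-weighted average: (1/4)·(-43/12) + (1/2)·(-1/12) + (1/4)·(-15/4) = -15/8.

-15/8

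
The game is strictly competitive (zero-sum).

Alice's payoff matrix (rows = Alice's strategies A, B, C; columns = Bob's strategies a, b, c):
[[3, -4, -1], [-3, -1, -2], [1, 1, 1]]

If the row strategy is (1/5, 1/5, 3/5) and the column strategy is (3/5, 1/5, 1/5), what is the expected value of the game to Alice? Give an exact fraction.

7/25

Against (3/5, 1/5, 1/5), each row's expected payoff is A: 4/5; B: -12/5; C: 1.
Taking the (1/5, 1/5, 3/5)-weighted average: (1/5)·(4/5) + (1/5)·(-12/5) + (3/5)·(1) = 7/25.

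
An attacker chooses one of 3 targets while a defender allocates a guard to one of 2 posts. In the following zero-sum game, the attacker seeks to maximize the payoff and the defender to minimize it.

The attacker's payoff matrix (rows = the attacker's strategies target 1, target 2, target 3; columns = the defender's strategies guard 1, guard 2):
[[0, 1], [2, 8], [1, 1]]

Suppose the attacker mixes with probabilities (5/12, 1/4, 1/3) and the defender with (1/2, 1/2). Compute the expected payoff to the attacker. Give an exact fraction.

Against (1/2, 1/2), each row's expected payoff is target 1: 1/2; target 2: 5; target 3: 1.
Taking the (5/12, 1/4, 1/3)-weighted average: (5/12)·(1/2) + (1/4)·(5) + (1/3)·(1) = 43/24.

43/24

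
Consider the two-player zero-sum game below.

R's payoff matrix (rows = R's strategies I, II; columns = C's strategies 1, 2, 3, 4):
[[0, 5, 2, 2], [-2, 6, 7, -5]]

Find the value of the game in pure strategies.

Row minima: 0, -5 → R's maximin is 0.
Column maxima: 0, 6, 7, 2 → C's minimax is 0.
They coincide at (I, 1), so the value is 0.

0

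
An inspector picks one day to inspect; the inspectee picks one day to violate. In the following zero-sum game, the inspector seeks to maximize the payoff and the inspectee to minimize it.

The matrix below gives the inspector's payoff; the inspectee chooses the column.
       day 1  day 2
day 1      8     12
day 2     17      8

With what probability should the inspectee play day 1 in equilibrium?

4/13

Row minima are 8 and 8, so the inspector's maximin is 8; column maxima are 17 and 12, so the inspectee's minimax is 12. These differ, so the equilibrium is in mixed strategies.
Let the inspectee play day 1 with probability q. The inspector is indifferent when 8q + 12(1−q) = 17q + 8(1−q), giving q = 4/13.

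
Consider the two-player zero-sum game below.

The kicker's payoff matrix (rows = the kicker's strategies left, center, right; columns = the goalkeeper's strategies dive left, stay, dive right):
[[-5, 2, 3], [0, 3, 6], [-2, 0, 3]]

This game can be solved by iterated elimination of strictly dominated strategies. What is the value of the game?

Column stay is strictly dominated by dive left for the goalkeeper (-5<2, 0<3, -2<0); eliminate stay.
Column dive right is strictly dominated by dive left for the goalkeeper (-5<3, 0<6, -2<3); eliminate dive right.
Row left is strictly dominated by row center (0>-5); eliminate left.
Row right is strictly dominated by row center (0>-2); eliminate right.
Only (center, dive left) remains, with payoff 0.

0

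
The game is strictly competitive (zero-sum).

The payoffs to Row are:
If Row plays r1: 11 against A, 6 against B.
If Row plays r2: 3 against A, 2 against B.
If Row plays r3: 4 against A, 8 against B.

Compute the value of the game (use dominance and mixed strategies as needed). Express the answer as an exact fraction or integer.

Row r2 is strictly dominated by row r3, so Row never plays it.
The remaining 2×2 game on (r1, r3) × (A, B) has no saddle point. Let Row play r1 with probability p; indifference gives 11p + 4(1−p) = 6p + 8(1−p), so p = 4/9.
Similarly Column's optimal q on A is 2/9, and the value is 11·(2/9) + (6)·(7/9) = 64/9.

64/9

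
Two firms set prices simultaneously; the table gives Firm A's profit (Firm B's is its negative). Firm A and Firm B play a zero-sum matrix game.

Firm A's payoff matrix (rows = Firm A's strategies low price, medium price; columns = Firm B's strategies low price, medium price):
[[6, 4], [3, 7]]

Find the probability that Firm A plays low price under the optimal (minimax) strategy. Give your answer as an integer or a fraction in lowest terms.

Row minima are 4 and 3, so Firm A's maximin is 4; column maxima are 6 and 7, so Firm B's minimax is 6. These differ, so the equilibrium is in mixed strategies.
Let Firm A play low price with probability p. Firm B is indifferent when 6p + 3(1−p) = 4p + 7(1−p), giving p = 2/3.

2/3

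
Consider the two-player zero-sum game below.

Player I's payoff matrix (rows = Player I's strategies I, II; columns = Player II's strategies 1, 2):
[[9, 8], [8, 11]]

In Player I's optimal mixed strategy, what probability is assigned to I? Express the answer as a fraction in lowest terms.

Row minima are 8 and 8, so Player I's maximin is 8; column maxima are 9 and 11, so Player II's minimax is 9. These differ, so the equilibrium is in mixed strategies.
Let Player I play I with probability p. Player II is indifferent when 9p + 8(1−p) = 8p + 11(1−p), giving p = 3/4.

3/4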